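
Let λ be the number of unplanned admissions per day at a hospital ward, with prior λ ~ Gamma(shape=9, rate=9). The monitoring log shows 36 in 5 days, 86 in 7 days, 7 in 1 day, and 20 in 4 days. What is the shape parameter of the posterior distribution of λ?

158

Total count: 36 + 86 + 7 + 20 = 149.
Total exposure: 5 + 7 + 1 + 4 = 17 days.
Posterior: α' = 9 + 149 = 158, β' = 9 + 17 = 26.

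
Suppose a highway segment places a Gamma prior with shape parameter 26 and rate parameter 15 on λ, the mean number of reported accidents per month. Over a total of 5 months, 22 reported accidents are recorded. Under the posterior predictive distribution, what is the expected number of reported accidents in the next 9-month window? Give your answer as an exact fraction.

108/5

Total count 22 over total exposure 5 months.
Conjugate update: add total count to the shape and total exposure to the rate, giving Gamma(48, 20).
Predictive mean over a 9-month window = T·E[λ|data] = 9·48/20 = 108/5.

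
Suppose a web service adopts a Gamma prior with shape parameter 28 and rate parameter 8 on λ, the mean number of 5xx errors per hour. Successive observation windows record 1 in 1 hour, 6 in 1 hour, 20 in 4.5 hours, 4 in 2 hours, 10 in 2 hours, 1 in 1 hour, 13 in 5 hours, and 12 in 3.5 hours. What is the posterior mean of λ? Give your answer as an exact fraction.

Total count: 1 + 6 + 20 + 4 + 10 + 1 + 13 + 12 = 67.
Total exposure: 1 + 1 + 4.5 + 2 + 2 + 1 + 5 + 3.5 = 20 hours.
Posterior: α' = 28 + 67 = 95, β' = 8 + 20 = 28.
Posterior mean = α'/β' = 95/28.

95/28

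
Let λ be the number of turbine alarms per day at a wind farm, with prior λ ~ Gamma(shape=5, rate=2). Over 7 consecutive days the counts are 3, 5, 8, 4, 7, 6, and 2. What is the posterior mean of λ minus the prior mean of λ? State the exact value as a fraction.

Total count: 3 + 5 + 8 + 4 + 7 + 6 + 2 = 35.
Total exposure: 7 days.
Conjugate update: add total count to the shape and total exposure to the rate, giving Gamma(40, 9).
Posterior mean = 40/9 = 40/9; prior mean = 5/2 = 5/2. Difference = 40/9 − 5/2 = 35/18.

35/18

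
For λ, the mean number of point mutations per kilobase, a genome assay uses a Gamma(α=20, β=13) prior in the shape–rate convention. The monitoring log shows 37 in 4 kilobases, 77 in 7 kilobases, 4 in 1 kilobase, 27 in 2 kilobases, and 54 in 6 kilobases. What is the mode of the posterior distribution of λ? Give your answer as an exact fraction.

218/33

Total count: 37 + 77 + 4 + 27 + 54 = 199.
Total exposure: 4 + 7 + 1 + 2 + 6 = 20 kilobases.
Gamma(α, β) with Poisson data over total exposure Σt gives posterior Gamma(α+Σx, β+Σt) = Gamma(219, 33).
Posterior mode = (α'−1)/β' = 218/33.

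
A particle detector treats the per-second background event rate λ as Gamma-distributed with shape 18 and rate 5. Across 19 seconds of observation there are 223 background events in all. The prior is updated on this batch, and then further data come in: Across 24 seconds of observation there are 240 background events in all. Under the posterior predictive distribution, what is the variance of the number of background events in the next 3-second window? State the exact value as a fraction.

Total count 223 over total exposure 19 seconds.
After the first batch: Gamma(18 + 223, 5 + 19) = Gamma(241, 24).
Total count 240 over total exposure 24 seconds.
After the second batch: Gamma(241 + 240, 24 + 24) = Gamma(481, 48).
The posterior predictive for a window of length T is Negative Binomial with variance T·α'·(β'+T)/β'² = 3·481·51/2304 = 8177/256.

8177/256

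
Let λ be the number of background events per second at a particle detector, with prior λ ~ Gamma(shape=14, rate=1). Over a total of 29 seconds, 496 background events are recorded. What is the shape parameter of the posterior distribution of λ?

510

Total count 496 over total exposure 29 seconds.
Conjugate update: add total count to the shape and total exposure to the rate, giving Gamma(510, 30).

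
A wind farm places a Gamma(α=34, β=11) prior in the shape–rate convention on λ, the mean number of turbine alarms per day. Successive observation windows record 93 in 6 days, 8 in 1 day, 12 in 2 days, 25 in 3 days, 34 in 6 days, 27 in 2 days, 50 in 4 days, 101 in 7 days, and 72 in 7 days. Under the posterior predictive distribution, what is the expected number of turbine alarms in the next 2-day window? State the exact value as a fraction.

912/49

Total count: 93 + 8 + 12 + 25 + 34 + 27 + 50 + 101 + 72 = 422.
Total exposure: 6 + 1 + 2 + 3 + 6 + 2 + 4 + 7 + 7 = 38 days.
By Gamma–Poisson conjugacy, the posterior is Gamma(α + Σx, β + Σt) = Gamma(34 + 422, 11 + 38) = Gamma(456, 49).
Predictive mean over a 2-day window = T·E[λ|data] = 2·456/49 = 912/49.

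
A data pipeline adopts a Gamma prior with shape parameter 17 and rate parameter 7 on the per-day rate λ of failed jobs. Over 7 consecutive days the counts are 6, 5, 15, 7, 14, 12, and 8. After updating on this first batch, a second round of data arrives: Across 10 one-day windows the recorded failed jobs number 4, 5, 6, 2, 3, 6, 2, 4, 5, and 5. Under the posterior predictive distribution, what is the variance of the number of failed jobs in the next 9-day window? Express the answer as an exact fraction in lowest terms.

2079/32

Total count: 6 + 5 + 15 + 7 + 14 + 12 + 8 = 67.
Total exposure: 7 days.
After the first batch: Gamma(17 + 67, 7 + 7) = Gamma(84, 14).
Total count: 4 + 5 + 6 + 2 + 3 + 6 + 2 + 4 + 5 + 5 = 42.
Total exposure: 10 days.
After the second batch: Gamma(84 + 42, 14 + 10) = Gamma(126, 24).
The posterior predictive for a window of length T is Negative Binomial with variance T·α'·(β'+T)/β'² = 9·126·33/576 = 2079/32.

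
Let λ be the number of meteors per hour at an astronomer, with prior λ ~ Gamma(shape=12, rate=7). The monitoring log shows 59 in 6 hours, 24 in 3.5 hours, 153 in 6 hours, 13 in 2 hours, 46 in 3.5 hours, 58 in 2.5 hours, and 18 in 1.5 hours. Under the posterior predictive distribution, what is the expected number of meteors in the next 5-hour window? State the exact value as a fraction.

1915/32

Total count: 59 + 24 + 153 + 13 + 46 + 58 + 18 = 371.
Total exposure: 6 + 3.5 + 6 + 2 + 3.5 + 2.5 + 1.5 = 25 hours.
Gamma(α, β) with Poisson data over total exposure Σt gives posterior Gamma(α+Σx, β+Σt) = Gamma(383, 32).
Predictive mean over a 5-hour window = T·E[λ|data] = 5·383/32 = 1915/32.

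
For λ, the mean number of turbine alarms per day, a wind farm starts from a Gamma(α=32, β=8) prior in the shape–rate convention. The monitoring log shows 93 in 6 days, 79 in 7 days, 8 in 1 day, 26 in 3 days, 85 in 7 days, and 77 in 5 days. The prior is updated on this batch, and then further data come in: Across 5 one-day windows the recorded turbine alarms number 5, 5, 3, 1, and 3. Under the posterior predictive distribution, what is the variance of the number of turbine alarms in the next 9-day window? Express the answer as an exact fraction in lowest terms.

Total count: 93 + 79 + 8 + 26 + 85 + 77 = 368.
Total exposure: 6 + 7 + 1 + 3 + 7 + 5 = 29 days.
After the first batch: Gamma(32 + 368, 8 + 29) = Gamma(400, 37).
Total count: 5 + 5 + 3 + 1 + 3 = 17.
Total exposure: 5 days.
After the second batch: Gamma(400 + 17, 37 + 5) = Gamma(417, 42).
The posterior predictive for a window of length T is Negative Binomial with variance T·α'·(β'+T)/β'² = 9·417·51/1764 = 21267/196.

21267/196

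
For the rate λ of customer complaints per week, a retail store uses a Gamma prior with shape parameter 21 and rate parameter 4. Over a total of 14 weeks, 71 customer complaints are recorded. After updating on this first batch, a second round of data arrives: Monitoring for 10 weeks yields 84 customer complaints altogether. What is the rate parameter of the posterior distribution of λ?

Total count 71 over total exposure 14 weeks.
After the first batch: Gamma(21 + 71, 4 + 14) = Gamma(92, 18).
Total count 84 over total exposure 10 weeks.
After the second batch: Gamma(92 + 84, 18 + 10) = Gamma(176, 28).

28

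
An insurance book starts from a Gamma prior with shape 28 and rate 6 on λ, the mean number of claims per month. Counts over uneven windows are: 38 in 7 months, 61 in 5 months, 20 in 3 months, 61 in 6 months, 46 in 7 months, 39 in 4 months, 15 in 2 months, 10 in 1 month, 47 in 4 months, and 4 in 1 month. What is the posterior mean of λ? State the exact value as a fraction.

369/46

Total count: 38 + 61 + 20 + 61 + 46 + 39 + 15 + 10 + 47 + 4 = 341.
Total exposure: 7 + 5 + 3 + 6 + 7 + 4 + 2 + 1 + 4 + 1 = 40 months.
Posterior: α' = 28 + 341 = 369, β' = 6 + 40 = 46.
Posterior mean = α'/β' = 369/46.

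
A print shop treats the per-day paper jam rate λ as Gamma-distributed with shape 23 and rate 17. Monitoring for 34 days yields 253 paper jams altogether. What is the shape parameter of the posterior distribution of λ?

276

Total count 253 over total exposure 34 days.
Posterior: α' = 23 + 253 = 276, β' = 17 + 34 = 51.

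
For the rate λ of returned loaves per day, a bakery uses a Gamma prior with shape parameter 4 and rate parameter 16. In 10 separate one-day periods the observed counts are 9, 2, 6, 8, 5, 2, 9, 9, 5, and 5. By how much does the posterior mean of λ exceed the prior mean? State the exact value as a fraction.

115/52

Total count: 9 + 2 + 6 + 8 + 5 + 2 + 9 + 9 + 5 + 5 = 60.
Total exposure: 10 days.
Gamma(α, β) with Poisson data over total exposure Σt gives posterior Gamma(α+Σx, β+Σt) = Gamma(64, 26).
Posterior mean = 64/26 = 32/13; prior mean = 4/16 = 1/4. Difference = 32/13 − 1/4 = 115/52.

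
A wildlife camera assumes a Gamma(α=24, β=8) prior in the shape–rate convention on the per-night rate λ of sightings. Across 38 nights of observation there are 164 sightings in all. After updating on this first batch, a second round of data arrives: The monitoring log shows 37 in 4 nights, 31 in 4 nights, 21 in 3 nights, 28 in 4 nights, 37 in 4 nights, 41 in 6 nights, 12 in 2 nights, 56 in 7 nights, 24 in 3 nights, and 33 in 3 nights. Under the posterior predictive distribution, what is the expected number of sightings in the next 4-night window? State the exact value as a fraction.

1016/43

Total count 164 over total exposure 38 nights.
After the first batch: Gamma(24 + 164, 8 + 38) = Gamma(188, 46).
Total count: 37 + 31 + 21 + 28 + 37 + 41 + 12 + 56 + 24 + 33 = 320.
Total exposure: 4 + 4 + 3 + 4 + 4 + 6 + 2 + 7 + 3 + 3 = 40 nights.
After the second batch: Gamma(188 + 320, 46 + 40) = Gamma(508, 86).
Predictive mean over a 4-night window = T·E[λ|data] = 4·508/86 = 1016/43.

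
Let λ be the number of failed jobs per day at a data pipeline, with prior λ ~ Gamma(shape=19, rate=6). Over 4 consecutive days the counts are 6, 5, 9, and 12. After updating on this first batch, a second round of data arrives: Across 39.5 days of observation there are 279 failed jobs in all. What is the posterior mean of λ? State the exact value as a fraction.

Total count: 6 + 5 + 9 + 12 = 32.
Total exposure: 4 days.
After the first batch: Gamma(19 + 32, 6 + 4) = Gamma(51, 10).
Total count 279 over total exposure 39.5 days.
After the second batch: Gamma(51 + 279, 10 + 39.5) = Gamma(330, 99/2).
Posterior mean = α'/β' = 330/(99/2) = 20/3.

20/3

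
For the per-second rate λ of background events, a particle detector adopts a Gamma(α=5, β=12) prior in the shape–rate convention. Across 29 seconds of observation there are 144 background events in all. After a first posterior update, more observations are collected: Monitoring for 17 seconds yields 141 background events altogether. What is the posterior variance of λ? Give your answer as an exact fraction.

Total count 144 over total exposure 29 seconds.
After the first batch: Gamma(5 + 144, 12 + 29) = Gamma(149, 41).
Total count 141 over total exposure 17 seconds.
After the second batch: Gamma(149 + 141, 41 + 17) = Gamma(290, 58).
Posterior variance = α'/β'² = 290/3364 = 5/58.

5/58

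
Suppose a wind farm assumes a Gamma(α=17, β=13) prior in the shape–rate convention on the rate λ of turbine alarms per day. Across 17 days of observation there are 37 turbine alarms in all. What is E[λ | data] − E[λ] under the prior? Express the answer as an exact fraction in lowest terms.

32/65

Total count 37 over total exposure 17 days.
Conjugate update: add total count to the shape and total exposure to the rate, giving Gamma(54, 30).
Posterior mean = 54/30 = 9/5; prior mean = 17/13 = 17/13. Difference = 9/5 − 17/13 = 32/65.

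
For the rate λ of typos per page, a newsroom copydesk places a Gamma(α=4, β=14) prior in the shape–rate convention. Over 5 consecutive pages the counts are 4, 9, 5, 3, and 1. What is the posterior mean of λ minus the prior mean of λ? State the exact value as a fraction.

144/133

Total count: 4 + 9 + 5 + 3 + 1 = 22.
Total exposure: 5 pages.
The Gamma prior is conjugate for the Poisson rate, so λ | data ~ Gamma(4+22, 14+5) = Gamma(26, 19).
Posterior mean = 26/19 = 26/19; prior mean = 4/14 = 2/7. Difference = 26/19 − 2/7 = 144/133.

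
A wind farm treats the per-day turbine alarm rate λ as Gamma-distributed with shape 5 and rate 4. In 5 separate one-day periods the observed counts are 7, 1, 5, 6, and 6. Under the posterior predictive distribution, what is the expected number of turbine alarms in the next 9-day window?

30

Total count: 7 + 1 + 5 + 6 + 6 = 25.
Total exposure: 5 days.
Conjugate update: add total count to the shape and total exposure to the rate, giving Gamma(30, 9).
Predictive mean over a 9-day window = T·E[λ|data] = 9·30/9 = 30.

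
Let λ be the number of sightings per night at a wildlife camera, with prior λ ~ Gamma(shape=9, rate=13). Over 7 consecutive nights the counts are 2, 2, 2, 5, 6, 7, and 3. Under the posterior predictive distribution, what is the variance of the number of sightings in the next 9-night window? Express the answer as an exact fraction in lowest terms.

2349/100

Total count: 2 + 2 + 2 + 5 + 6 + 7 + 3 = 27.
Total exposure: 7 nights.
Gamma(α, β) with Poisson data over total exposure Σt gives posterior Gamma(α+Σx, β+Σt) = Gamma(36, 20).
The posterior predictive for a window of length T is Negative Binomial with variance T·α'·(β'+T)/β'² = 9·36·29/400 = 2349/100.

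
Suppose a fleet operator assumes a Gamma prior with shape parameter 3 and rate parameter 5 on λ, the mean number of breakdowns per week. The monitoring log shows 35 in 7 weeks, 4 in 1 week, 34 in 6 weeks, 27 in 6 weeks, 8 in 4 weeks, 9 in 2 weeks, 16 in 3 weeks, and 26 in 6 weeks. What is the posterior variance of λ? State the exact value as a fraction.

Total count: 35 + 4 + 34 + 27 + 8 + 9 + 16 + 26 = 159.
Total exposure: 7 + 1 + 6 + 6 + 4 + 2 + 3 + 6 = 35 weeks.
The Gamma prior is conjugate for the Poisson rate, so λ | data ~ Gamma(3+159, 5+35) = Gamma(162, 40).
Posterior variance = α'/β'² = 162/1600 = 81/800.

81/800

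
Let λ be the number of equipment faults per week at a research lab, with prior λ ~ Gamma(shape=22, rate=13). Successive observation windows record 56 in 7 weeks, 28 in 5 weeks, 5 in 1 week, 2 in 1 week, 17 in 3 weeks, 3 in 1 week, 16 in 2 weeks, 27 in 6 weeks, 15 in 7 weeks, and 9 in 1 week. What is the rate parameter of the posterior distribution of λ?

47

Total count: 56 + 28 + 5 + 2 + 17 + 3 + 16 + 27 + 15 + 9 = 178.
Total exposure: 7 + 5 + 1 + 1 + 3 + 1 + 2 + 6 + 7 + 1 = 34 weeks.
Conjugate update: add total count to the shape and total exposure to the rate, giving Gamma(200, 47).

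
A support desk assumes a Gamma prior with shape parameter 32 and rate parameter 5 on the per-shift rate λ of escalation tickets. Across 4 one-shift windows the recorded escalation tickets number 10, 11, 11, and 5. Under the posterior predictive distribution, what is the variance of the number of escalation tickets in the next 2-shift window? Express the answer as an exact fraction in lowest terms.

Total count: 10 + 11 + 11 + 5 = 37.
Total exposure: 4 shifts.
The Gamma prior is conjugate for the Poisson rate, so λ | data ~ Gamma(32+37, 5+4) = Gamma(69, 9).
The posterior predictive for a window of length T is Negative Binomial with variance T·α'·(β'+T)/β'² = 2·69·11/81 = 506/27.

506/27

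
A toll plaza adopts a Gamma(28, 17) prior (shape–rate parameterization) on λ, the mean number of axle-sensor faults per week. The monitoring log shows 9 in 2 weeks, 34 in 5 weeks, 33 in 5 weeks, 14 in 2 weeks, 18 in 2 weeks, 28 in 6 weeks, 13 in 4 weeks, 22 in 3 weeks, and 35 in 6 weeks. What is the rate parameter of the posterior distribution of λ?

52

Total count: 9 + 34 + 33 + 14 + 18 + 28 + 13 + 22 + 35 = 206.
Total exposure: 2 + 5 + 5 + 2 + 2 + 6 + 4 + 3 + 6 = 35 weeks.
By Gamma–Poisson conjugacy, the posterior is Gamma(α + Σx, β + Σt) = Gamma(28 + 206, 17 + 35) = Gamma(234, 52).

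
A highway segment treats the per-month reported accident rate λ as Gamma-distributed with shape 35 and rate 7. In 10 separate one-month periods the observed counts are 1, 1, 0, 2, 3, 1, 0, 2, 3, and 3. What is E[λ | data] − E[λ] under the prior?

Total count: 1 + 1 + 0 + 2 + 3 + 1 + 0 + 2 + 3 + 3 = 16.
Total exposure: 10 months.
Gamma(α, β) with Poisson data over total exposure Σt gives posterior Gamma(α+Σx, β+Σt) = Gamma(51, 17).
Posterior mean = 51/17 = 3; prior mean = 35/7 = 5. Difference = 3 − 5 = -2.

-2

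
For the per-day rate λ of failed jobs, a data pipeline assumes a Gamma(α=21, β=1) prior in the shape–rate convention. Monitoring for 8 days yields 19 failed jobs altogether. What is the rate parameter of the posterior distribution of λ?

9

Total count 19 over total exposure 8 days.
Conjugate update: add total count to the shape and total exposure to the rate, giving Gamma(40, 9).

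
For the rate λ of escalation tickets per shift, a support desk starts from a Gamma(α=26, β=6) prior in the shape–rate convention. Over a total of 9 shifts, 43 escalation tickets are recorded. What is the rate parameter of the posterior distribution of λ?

Total count 43 over total exposure 9 shifts.
The Gamma prior is conjugate for the Poisson rate, so λ | data ~ Gamma(26+43, 6+9) = Gamma(69, 15).

15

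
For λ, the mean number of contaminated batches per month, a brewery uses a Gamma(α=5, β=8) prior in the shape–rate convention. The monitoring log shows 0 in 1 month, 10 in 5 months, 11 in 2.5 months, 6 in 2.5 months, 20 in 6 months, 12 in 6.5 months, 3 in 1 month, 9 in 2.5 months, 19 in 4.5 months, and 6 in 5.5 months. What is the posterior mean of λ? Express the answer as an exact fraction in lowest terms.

101/45

Total count: 0 + 10 + 11 + 6 + 20 + 12 + 3 + 9 + 19 + 6 = 96.
Total exposure: 1 + 5 + 2.5 + 2.5 + 6 + 6.5 + 1 + 2.5 + 4.5 + 5.5 = 37 months.
Gamma(α, β) with Poisson data over total exposure Σt gives posterior Gamma(α+Σx, β+Σt) = Gamma(101, 45).
Posterior mean = α'/β' = 101/45.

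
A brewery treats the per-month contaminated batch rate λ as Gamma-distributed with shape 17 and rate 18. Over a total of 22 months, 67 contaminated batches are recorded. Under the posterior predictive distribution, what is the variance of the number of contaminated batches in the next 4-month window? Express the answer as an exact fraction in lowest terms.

231/25

Total count 67 over total exposure 22 months.
By Gamma–Poisson conjugacy, the posterior is Gamma(α + Σx, β + Σt) = Gamma(17 + 67, 18 + 22) = Gamma(84, 40).
The posterior predictive for a window of length T is Negative Binomial with variance T·α'·(β'+T)/β'² = 4·84·44/1600 = 231/25.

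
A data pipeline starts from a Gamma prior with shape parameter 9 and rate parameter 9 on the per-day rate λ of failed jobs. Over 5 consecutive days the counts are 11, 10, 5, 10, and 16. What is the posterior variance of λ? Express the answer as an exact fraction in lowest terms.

Total count: 11 + 10 + 5 + 10 + 16 = 52.
Total exposure: 5 days.
Posterior: α' = 9 + 52 = 61, β' = 9 + 5 = 14.
Posterior variance = α'/β'² = 61/196.

61/196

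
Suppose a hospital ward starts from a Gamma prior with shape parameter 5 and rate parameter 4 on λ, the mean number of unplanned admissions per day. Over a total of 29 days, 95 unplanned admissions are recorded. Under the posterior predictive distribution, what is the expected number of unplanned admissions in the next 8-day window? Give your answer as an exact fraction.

Total count 95 over total exposure 29 days.
Gamma(α, β) with Poisson data over total exposure Σt gives posterior Gamma(α+Σx, β+Σt) = Gamma(100, 33).
Predictive mean over an 8-day window = T·E[λ|data] = 8·100/33 = 800/33.

800/33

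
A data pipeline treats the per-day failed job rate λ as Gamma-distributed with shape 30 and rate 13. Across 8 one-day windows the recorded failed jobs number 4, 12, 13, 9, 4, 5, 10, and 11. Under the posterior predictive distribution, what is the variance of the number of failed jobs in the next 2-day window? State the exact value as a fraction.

92/9

Total count: 4 + 12 + 13 + 9 + 4 + 5 + 10 + 11 = 68.
Total exposure: 8 days.
The Gamma prior is conjugate for the Poisson rate, so λ | data ~ Gamma(30+68, 13+8) = Gamma(98, 21).
The posterior predictive for a window of length T is Negative Binomial with variance T·α'·(β'+T)/β'² = 2·98·23/441 = 92/9.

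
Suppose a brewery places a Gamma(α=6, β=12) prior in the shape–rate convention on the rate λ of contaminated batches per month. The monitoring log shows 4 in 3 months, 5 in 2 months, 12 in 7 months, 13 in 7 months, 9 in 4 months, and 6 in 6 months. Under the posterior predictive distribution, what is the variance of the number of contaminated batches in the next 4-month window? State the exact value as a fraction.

9900/1681

Total count: 4 + 5 + 12 + 13 + 9 + 6 = 49.
Total exposure: 3 + 2 + 7 + 7 + 4 + 6 = 29 months.
Conjugate update: add total count to the shape and total exposure to the rate, giving Gamma(55, 41).
The posterior predictive for a window of length T is Negative Binomial with variance T·α'·(β'+T)/β'² = 4·55·45/1681 = 9900/1681.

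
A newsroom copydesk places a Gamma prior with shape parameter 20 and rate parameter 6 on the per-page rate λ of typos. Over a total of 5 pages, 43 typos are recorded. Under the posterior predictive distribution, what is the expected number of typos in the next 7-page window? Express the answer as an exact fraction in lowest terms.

441/11

Total count 43 over total exposure 5 pages.
Gamma(α, β) with Poisson data over total exposure Σt gives posterior Gamma(α+Σx, β+Σt) = Gamma(63, 11).
Predictive mean over a 7-page window = T·E[λ|data] = 7·63/11 = 441/11.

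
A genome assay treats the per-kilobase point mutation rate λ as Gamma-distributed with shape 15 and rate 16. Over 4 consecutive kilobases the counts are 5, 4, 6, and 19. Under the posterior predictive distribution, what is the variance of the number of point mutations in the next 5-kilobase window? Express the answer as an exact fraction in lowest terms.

Total count: 5 + 4 + 6 + 19 = 34.
Total exposure: 4 kilobases.
Posterior: α' = 15 + 34 = 49, β' = 16 + 4 = 20.
The posterior predictive for a window of length T is Negative Binomial with variance T·α'·(β'+T)/β'² = 5·49·25/400 = 245/16.

245/16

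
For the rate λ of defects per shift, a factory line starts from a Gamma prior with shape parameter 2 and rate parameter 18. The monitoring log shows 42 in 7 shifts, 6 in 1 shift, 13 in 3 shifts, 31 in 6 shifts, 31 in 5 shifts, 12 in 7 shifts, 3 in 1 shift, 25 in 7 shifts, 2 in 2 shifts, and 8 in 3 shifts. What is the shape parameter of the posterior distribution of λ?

Total count: 42 + 6 + 13 + 31 + 31 + 12 + 3 + 25 + 2 + 8 = 173.
Total exposure: 7 + 1 + 3 + 6 + 5 + 7 + 1 + 7 + 2 + 3 = 42 shifts.
By Gamma–Poisson conjugacy, the posterior is Gamma(α + Σx, β + Σt) = Gamma(2 + 173, 18 + 42) = Gamma(175, 60).

175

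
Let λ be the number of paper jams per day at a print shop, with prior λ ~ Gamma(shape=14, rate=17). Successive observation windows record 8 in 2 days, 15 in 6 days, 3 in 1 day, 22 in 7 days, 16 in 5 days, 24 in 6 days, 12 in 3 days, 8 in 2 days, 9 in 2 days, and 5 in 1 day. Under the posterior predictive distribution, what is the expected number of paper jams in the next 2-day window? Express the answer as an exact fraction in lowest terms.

68/13

Total count: 8 + 15 + 3 + 22 + 16 + 24 + 12 + 8 + 9 + 5 = 122.
Total exposure: 2 + 6 + 1 + 7 + 5 + 6 + 3 + 2 + 2 + 1 = 35 days.
The Gamma prior is conjugate for the Poisson rate, so λ | data ~ Gamma(14+122, 17+35) = Gamma(136, 52).
Predictive mean over a 2-day window = T·E[λ|data] = 2·136/52 = 68/13.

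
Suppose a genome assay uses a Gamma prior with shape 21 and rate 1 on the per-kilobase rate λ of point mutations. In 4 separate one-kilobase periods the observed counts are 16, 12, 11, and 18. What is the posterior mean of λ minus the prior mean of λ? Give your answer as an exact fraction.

Total count: 16 + 12 + 11 + 18 = 57.
Total exposure: 4 kilobases.
Posterior: α' = 21 + 57 = 78, β' = 1 + 4 = 5.
Posterior mean = 78/5 = 78/5; prior mean = 21/1 = 21. Difference = 78/5 − 21 = -27/5.

-27/5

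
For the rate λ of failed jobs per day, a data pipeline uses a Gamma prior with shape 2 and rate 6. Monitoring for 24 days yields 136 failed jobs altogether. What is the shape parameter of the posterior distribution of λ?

138

Total count 136 over total exposure 24 days.
By Gamma–Poisson conjugacy, the posterior is Gamma(α + Σx, β + Σt) = Gamma(2 + 136, 6 + 24) = Gamma(138, 30).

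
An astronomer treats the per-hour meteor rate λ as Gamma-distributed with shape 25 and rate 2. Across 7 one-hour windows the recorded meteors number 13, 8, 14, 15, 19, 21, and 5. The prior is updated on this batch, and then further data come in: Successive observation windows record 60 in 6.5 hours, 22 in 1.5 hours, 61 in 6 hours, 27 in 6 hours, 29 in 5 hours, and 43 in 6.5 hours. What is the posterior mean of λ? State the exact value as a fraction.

Total count: 13 + 8 + 14 + 15 + 19 + 21 + 5 = 95.
Total exposure: 7 hours.
After the first batch: Gamma(25 + 95, 2 + 7) = Gamma(120, 9).
Total count: 60 + 22 + 61 + 27 + 29 + 43 = 242.
Total exposure: 6.5 + 1.5 + 6 + 6 + 5 + 6.5 = 31.5 hours.
After the second batch: Gamma(120 + 242, 9 + 31.5) = Gamma(362, 81/2).
Posterior mean = α'/β' = 362/(81/2) = 724/81.

724/81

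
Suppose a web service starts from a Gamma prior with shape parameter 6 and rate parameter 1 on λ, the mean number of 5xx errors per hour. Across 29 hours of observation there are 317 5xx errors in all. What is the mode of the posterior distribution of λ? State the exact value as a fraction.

161/15

Total count 317 over total exposure 29 hours.
The Gamma prior is conjugate for the Poisson rate, so λ | data ~ Gamma(6+317, 1+29) = Gamma(323, 30).
Posterior mode = (α'−1)/β' = 322/30 = 161/15.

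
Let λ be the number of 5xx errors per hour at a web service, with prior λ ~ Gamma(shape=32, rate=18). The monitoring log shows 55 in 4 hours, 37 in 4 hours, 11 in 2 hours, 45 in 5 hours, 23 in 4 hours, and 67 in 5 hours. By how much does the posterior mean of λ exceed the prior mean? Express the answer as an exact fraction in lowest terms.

Total count: 55 + 37 + 11 + 45 + 23 + 67 = 238.
Total exposure: 4 + 4 + 2 + 5 + 4 + 5 = 24 hours.
The Gamma prior is conjugate for the Poisson rate, so λ | data ~ Gamma(32+238, 18+24) = Gamma(270, 42).
Posterior mean = 270/42 = 45/7; prior mean = 32/18 = 16/9. Difference = 45/7 − 16/9 = 293/63.

293/63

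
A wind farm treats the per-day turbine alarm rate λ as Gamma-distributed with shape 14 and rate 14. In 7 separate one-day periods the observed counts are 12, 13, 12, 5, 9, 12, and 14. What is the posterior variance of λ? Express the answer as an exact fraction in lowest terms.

13/63

Total count: 12 + 13 + 12 + 5 + 9 + 12 + 14 = 77.
Total exposure: 7 days.
Gamma(α, β) with Poisson data over total exposure Σt gives posterior Gamma(α+Σx, β+Σt) = Gamma(91, 21).
Posterior variance = α'/β'² = 91/441 = 13/63.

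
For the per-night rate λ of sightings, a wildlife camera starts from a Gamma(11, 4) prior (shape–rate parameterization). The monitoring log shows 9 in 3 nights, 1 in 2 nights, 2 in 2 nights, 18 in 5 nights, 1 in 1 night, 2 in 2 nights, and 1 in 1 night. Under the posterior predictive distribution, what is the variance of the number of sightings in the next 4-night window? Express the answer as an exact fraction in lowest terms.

Total count: 9 + 1 + 2 + 18 + 1 + 2 + 1 = 34.
Total exposure: 3 + 2 + 2 + 5 + 1 + 2 + 1 = 16 nights.
The Gamma prior is conjugate for the Poisson rate, so λ | data ~ Gamma(11+34, 4+16) = Gamma(45, 20).
The posterior predictive for a window of length T is Negative Binomial with variance T·α'·(β'+T)/β'² = 4·45·24/400 = 54/5.

54/5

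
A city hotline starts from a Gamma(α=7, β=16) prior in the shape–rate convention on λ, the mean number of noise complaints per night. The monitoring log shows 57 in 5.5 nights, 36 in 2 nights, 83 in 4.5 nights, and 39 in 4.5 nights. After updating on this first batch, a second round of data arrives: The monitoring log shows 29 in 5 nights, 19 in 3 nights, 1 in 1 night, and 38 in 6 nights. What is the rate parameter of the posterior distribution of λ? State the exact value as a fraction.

Total count: 57 + 36 + 83 + 39 = 215.
Total exposure: 5.5 + 2 + 4.5 + 4.5 = 16.5 nights.
After the first batch: Gamma(7 + 215, 16 + 16.5) = Gamma(222, 65/2).
Total count: 29 + 19 + 1 + 38 = 87.
Total exposure: 5 + 3 + 1 + 6 = 15 nights.
After the second batch: Gamma(222 + 87, 65/2 + 15) = Gamma(309, 95/2).

95/2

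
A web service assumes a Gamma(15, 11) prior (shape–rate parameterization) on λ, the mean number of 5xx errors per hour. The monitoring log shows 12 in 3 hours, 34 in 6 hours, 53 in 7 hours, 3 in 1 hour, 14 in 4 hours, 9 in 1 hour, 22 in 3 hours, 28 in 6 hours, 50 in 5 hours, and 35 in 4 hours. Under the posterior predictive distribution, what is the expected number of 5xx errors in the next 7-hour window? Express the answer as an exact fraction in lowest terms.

1925/51

Total count: 12 + 34 + 53 + 3 + 14 + 9 + 22 + 28 + 50 + 35 = 260.
Total exposure: 3 + 6 + 7 + 1 + 4 + 1 + 3 + 6 + 5 + 4 = 40 hours.
Conjugate update: add total count to the shape and total exposure to the rate, giving Gamma(275, 51).
Predictive mean over a 7-hour window = T·E[λ|data] = 7·275/51 = 1925/51.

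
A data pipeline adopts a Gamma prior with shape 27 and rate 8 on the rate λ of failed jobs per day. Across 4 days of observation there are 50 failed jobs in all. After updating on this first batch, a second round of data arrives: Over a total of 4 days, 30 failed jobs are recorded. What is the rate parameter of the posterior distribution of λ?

16

Total count 50 over total exposure 4 days.
After the first batch: Gamma(27 + 50, 8 + 4) = Gamma(77, 12).
Total count 30 over total exposure 4 days.
After the second batch: Gamma(77 + 30, 12 + 4) = Gamma(107, 16).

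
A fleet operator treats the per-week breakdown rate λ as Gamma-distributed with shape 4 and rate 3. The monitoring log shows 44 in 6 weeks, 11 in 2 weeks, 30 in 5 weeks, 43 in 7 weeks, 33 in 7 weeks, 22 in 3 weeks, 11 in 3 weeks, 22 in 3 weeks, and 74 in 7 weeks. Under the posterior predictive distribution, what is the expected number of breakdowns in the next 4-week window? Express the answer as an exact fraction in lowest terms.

588/23

Total count: 44 + 11 + 30 + 43 + 33 + 22 + 11 + 22 + 74 = 290.
Total exposure: 6 + 2 + 5 + 7 + 7 + 3 + 3 + 3 + 7 = 43 weeks.
The Gamma prior is conjugate for the Poisson rate, so λ | data ~ Gamma(4+290, 3+43) = Gamma(294, 46).
Predictive mean over a 4-week window = T·E[λ|data] = 4·294/46 = 588/23.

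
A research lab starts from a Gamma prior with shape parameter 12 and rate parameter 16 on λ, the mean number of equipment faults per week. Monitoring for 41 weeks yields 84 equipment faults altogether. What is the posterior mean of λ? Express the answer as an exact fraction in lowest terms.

32/19

Total count 84 over total exposure 41 weeks.
By Gamma–Poisson conjugacy, the posterior is Gamma(α + Σx, β + Σt) = Gamma(12 + 84, 16 + 41) = Gamma(96, 57).
Posterior mean = α'/β' = 96/57 = 32/19.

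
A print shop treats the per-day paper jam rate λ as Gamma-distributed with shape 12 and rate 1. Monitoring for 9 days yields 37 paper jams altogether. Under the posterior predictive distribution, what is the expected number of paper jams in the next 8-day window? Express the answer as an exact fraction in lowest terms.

196/5

Total count 37 over total exposure 9 days.
Conjugate update: add total count to the shape and total exposure to the rate, giving Gamma(49, 10).
Predictive mean over an 8-day window = T·E[λ|data] = 8·49/10 = 196/5.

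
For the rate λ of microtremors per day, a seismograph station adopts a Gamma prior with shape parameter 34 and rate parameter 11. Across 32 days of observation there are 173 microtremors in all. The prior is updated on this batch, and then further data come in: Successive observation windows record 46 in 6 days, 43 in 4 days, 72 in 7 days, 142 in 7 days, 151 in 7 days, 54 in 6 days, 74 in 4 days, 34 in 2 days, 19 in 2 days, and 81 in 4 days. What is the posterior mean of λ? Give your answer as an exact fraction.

923/92

Total count 173 over total exposure 32 days.
After the first batch: Gamma(34 + 173, 11 + 32) = Gamma(207, 43).
Total count: 46 + 43 + 72 + 142 + 151 + 54 + 74 + 34 + 19 + 81 = 716.
Total exposure: 6 + 4 + 7 + 7 + 7 + 6 + 4 + 2 + 2 + 4 = 49 days.
After the second batch: Gamma(207 + 716, 43 + 49) = Gamma(923, 92).
Posterior mean = α'/β' = 923/92.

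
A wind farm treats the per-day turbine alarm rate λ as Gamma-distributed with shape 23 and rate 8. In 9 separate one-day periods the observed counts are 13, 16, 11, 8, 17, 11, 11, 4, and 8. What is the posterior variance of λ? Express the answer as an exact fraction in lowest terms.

122/289

Total count: 13 + 16 + 11 + 8 + 17 + 11 + 11 + 4 + 8 = 99.
Total exposure: 9 days.
Posterior: α' = 23 + 99 = 122, β' = 8 + 9 = 17.
Posterior variance = α'/β'² = 122/289.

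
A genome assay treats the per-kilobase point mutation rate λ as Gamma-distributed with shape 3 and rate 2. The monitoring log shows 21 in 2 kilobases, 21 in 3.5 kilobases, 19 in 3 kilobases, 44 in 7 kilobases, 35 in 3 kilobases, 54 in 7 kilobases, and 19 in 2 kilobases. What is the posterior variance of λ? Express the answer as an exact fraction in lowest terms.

864/3481

Total count: 21 + 21 + 19 + 44 + 35 + 54 + 19 = 213.
Total exposure: 2 + 3.5 + 3 + 7 + 3 + 7 + 2 = 27.5 kilobases.
Gamma(α, β) with Poisson data over total exposure Σt gives posterior Gamma(α+Σx, β+Σt) = Gamma(216, 59/2).
Posterior variance = α'/β'² = 216/(3481/4) = 864/3481.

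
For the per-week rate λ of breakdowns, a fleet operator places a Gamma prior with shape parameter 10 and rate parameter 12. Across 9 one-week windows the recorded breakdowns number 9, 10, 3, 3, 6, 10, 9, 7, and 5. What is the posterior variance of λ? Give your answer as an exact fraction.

Total count: 9 + 10 + 3 + 3 + 6 + 10 + 9 + 7 + 5 = 62.
Total exposure: 9 weeks.
Posterior: α' = 10 + 62 = 72, β' = 12 + 9 = 21.
Posterior variance = α'/β'² = 72/441 = 8/49.

8/49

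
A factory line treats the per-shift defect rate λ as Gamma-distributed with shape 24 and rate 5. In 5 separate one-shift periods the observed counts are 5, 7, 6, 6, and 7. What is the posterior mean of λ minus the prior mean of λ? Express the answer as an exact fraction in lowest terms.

Total count: 5 + 7 + 6 + 6 + 7 = 31.
Total exposure: 5 shifts.
Gamma(α, β) with Poisson data over total exposure Σt gives posterior Gamma(α+Σx, β+Σt) = Gamma(55, 10).
Posterior mean = 55/10 = 11/2; prior mean = 24/5 = 24/5. Difference = 11/2 − 24/5 = 7/10.

7/10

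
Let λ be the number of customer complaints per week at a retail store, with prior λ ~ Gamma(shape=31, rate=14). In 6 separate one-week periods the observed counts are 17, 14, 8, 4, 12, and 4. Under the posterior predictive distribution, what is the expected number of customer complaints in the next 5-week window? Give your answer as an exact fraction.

Total count: 17 + 14 + 8 + 4 + 12 + 4 = 59.
Total exposure: 6 weeks.
Posterior: α' = 31 + 59 = 90, β' = 14 + 6 = 20.
Predictive mean over a 5-week window = T·E[λ|data] = 5·90/20 = 45/2.

45/2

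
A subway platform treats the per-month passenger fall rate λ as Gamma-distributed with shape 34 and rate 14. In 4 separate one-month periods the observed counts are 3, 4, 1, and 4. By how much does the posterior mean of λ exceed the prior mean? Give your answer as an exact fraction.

Total count: 3 + 4 + 1 + 4 = 12.
Total exposure: 4 months.
Conjugate update: add total count to the shape and total exposure to the rate, giving Gamma(46, 18).
Posterior mean = 46/18 = 23/9; prior mean = 34/14 = 17/7. Difference = 23/9 − 17/7 = 8/63.

8/63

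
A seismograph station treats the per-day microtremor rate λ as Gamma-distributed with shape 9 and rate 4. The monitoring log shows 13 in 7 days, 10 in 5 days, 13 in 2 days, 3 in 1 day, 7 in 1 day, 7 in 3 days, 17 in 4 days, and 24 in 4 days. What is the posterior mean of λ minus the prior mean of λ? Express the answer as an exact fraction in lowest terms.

133/124

Total count: 13 + 10 + 13 + 3 + 7 + 7 + 17 + 24 = 94.
Total exposure: 7 + 5 + 2 + 1 + 1 + 3 + 4 + 4 = 27 days.
By Gamma–Poisson conjugacy, the posterior is Gamma(α + Σx, β + Σt) = Gamma(9 + 94, 4 + 27) = Gamma(103, 31).
Posterior mean = 103/31 = 103/31; prior mean = 9/4 = 9/4. Difference = 103/31 − 9/4 = 133/124.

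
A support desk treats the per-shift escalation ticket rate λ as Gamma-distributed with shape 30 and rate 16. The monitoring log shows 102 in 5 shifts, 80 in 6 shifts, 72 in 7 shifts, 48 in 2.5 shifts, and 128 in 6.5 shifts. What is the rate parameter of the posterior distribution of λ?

43

Total count: 102 + 80 + 72 + 48 + 128 = 430.
Total exposure: 5 + 6 + 7 + 2.5 + 6.5 = 27 shifts.
By Gamma–Poisson conjugacy, the posterior is Gamma(α + Σx, β + Σt) = Gamma(30 + 430, 16 + 27) = Gamma(460, 43).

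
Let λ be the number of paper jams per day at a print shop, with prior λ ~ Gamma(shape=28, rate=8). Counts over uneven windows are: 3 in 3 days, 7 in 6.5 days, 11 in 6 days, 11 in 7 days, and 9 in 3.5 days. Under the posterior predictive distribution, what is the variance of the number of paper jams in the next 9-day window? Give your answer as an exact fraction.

26703/1156

Total count: 3 + 7 + 11 + 11 + 9 = 41.
Total exposure: 3 + 6.5 + 6 + 7 + 3.5 = 26 days.
Posterior: α' = 28 + 41 = 69, β' = 8 + 26 = 34.
The posterior predictive for a window of length T is Negative Binomial with variance T·α'·(β'+T)/β'² = 9·69·43/1156 = 26703/1156.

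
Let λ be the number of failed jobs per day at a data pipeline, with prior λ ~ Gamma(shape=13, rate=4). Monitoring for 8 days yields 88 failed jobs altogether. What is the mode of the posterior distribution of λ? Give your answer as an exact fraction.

25/3

Total count 88 over total exposure 8 days.
By Gamma–Poisson conjugacy, the posterior is Gamma(α + Σx, β + Σt) = Gamma(13 + 88, 4 + 8) = Gamma(101, 12).
Posterior mode = (α'−1)/β' = 100/12 = 25/3.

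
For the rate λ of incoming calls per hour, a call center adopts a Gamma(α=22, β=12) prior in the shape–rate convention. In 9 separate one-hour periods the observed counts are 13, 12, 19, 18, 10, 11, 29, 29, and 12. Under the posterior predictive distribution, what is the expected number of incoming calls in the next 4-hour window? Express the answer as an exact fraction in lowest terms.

Total count: 13 + 12 + 19 + 18 + 10 + 11 + 29 + 29 + 12 = 153.
Total exposure: 9 hours.
Gamma(α, β) with Poisson data over total exposure Σt gives posterior Gamma(α+Σx, β+Σt) = Gamma(175, 21).
Predictive mean over a 4-hour window = T·E[λ|data] = 4·175/21 = 100/3.

100/3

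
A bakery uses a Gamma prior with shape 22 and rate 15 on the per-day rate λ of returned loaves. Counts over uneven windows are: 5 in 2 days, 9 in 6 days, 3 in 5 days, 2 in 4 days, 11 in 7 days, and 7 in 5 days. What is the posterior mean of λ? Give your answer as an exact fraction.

Total count: 5 + 9 + 3 + 2 + 11 + 7 = 37.
Total exposure: 2 + 6 + 5 + 4 + 7 + 5 = 29 days.
Posterior: α' = 22 + 37 = 59, β' = 15 + 29 = 44.
Posterior mean = α'/β' = 59/44.

59/44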